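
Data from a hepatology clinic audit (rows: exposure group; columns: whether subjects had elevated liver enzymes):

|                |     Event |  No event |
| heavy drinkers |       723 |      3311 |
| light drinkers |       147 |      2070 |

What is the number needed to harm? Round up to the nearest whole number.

NNH: 9

risk, heavy drinkers = 723/4034 = 0.179227
risk, light drinkers = 147/2217 = 0.066306
absolute risk difference = 0.112921
1 / 0.112921 = 8.856 → round up → 9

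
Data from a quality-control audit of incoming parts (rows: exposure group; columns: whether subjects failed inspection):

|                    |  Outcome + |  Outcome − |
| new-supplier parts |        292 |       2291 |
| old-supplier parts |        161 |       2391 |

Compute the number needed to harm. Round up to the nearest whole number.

risk, new-supplier parts = 292/2583 = 0.113047
risk, old-supplier parts = 161/2552 = 0.063088
absolute risk difference = 0.049959
1 / 0.049959 = 20.016 → round up → 21

NNH = 21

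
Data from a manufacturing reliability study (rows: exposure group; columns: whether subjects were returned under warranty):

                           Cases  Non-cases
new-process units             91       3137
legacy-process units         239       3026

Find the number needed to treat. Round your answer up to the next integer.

risk, new-process units = 91/3228 = 0.028191
risk, legacy-process units = 239/3265 = 0.073201
absolute risk difference = 0.045010
1 / 0.045010 = 22.217 → round up → 23

NNT = 23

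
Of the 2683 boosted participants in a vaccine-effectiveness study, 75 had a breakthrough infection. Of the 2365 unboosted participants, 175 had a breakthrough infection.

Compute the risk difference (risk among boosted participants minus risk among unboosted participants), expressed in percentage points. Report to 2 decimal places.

risk, boosted participants = 75/2683 = 0.02795
risk, unboosted participants = 175/2365 = 0.07400
risk difference = 0.02795 − 0.07400 = -0.04604 → -4.60 percentage points

-4.60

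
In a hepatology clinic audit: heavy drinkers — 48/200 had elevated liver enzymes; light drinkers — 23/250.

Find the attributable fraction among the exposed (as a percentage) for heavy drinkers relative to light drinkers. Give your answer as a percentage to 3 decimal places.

AR% ≈ 61.667%

risk, heavy drinkers = 48/200 = 0.2400
risk, light drinkers = 23/250 = 0.0920
AR% = (0.2400 − 0.0920) / 0.2400 = 0.6167 → 61.667%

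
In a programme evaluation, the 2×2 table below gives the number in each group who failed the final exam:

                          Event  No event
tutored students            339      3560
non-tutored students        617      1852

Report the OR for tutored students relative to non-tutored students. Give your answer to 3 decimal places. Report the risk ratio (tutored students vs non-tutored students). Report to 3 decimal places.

OR = 0.286; RR = 0.348

OR = (339 × 1852) / (3560 × 617) = 627828/2196520 ≈ 0.286
risk, tutored students = 339/3899 = 0.0869
risk, non-tutored students = 617/2469 = 0.2499
RR = 0.0869 / 0.2499 = 0.348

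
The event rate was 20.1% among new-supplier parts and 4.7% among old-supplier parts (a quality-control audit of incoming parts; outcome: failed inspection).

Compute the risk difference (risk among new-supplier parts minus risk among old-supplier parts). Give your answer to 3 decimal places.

risk difference = 0.20100 − 0.04700 = 0.154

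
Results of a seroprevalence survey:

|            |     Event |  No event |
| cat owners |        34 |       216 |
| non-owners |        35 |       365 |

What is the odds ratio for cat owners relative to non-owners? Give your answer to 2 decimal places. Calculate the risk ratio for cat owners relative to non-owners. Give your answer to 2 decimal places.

OR = 1.64; RR = 1.55

odds, cat owners = 34/216 = 0.1574
odds, non-owners = 35/365 = 0.0959
OR = 0.1574 / 0.0959 = 1.64
risk, cat owners = 34/250 = 0.1360
risk, non-owners = 35/400 = 0.0875
RR = 0.1360 / 0.0875 = 1.55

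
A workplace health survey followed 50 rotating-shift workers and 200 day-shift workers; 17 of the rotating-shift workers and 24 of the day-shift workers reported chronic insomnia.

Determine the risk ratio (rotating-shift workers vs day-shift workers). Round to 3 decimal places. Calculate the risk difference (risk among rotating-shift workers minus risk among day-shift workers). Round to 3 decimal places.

RR = 2.833; RD = 0.220

risk, rotating-shift workers = 17/50 = 0.3400
risk, day-shift workers = 24/200 = 0.1200
RR = 0.3400 / 0.1200 = 2.833
risk difference = 0.3400 − 0.1200 = 0.220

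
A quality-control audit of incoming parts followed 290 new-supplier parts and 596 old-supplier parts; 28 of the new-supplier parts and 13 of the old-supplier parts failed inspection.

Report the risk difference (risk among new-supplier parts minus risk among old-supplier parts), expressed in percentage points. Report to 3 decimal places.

risk, new-supplier parts = 28/290 = 0.09655
risk, old-supplier parts = 13/596 = 0.02181
risk difference = 0.09655 − 0.02181 = 0.07474 → 7.474 percentage points

7.474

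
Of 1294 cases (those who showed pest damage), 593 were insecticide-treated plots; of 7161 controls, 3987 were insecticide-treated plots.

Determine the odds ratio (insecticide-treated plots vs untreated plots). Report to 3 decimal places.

OR = (593 × 3174) / (3987 × 701) = 1882182/2794887 ≈ 0.673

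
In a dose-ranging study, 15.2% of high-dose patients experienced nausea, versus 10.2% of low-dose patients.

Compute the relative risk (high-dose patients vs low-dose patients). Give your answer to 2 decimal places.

RR = 0.1520 / 0.1020 = 1.49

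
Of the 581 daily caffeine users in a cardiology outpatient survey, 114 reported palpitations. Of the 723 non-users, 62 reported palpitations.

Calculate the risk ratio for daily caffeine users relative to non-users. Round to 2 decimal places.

risk, daily caffeine users = 114/581 = 0.1962
risk, non-users = 62/723 = 0.0858
RR = 0.1962 / 0.0858 = 2.29

2.29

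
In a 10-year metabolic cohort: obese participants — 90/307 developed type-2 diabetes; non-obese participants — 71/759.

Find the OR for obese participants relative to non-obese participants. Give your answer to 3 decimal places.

OR = (90 × 688) / (217 × 71) = 61920/15407 ≈ 4.019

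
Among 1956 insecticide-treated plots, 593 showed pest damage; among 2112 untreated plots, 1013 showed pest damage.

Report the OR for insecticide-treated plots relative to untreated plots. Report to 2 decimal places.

odds, insecticide-treated plots = 593/1363 = 0.4351
odds, untreated plots = 1013/1099 = 0.9217
OR = 0.4351 / 0.9217 = 0.47

0.47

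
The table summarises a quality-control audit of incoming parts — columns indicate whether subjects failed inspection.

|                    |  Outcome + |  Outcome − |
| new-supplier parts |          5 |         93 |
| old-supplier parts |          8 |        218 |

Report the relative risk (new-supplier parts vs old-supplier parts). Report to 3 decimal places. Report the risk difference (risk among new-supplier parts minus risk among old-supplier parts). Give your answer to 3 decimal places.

RR = 1.441; RD = 0.016

risk, new-supplier parts = 5/98 = 0.05102
risk, old-supplier parts = 8/226 = 0.03540
RR = 0.05102 / 0.03540 = 1.441
risk difference = 0.05102 − 0.03540 = 0.016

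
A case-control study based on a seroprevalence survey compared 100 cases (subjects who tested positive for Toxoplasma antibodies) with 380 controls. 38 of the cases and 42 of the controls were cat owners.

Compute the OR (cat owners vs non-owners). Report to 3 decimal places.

OR = (38 × 338) / (42 × 62) = 12844/2604 ≈ 4.932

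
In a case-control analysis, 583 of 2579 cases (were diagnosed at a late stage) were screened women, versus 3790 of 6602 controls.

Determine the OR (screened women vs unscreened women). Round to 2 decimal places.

OR = 0.22

odds, screened women = 583/3790 = 0.1538
odds, unscreened women = 1996/2812 = 0.7098
OR = 0.1538 / 0.7098 = 0.22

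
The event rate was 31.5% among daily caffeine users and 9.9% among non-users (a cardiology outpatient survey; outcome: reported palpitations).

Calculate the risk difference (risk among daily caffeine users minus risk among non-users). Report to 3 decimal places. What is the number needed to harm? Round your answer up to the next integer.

risk difference = 0.3150 − 0.0990 = 0.216
absolute risk difference = 0.216000
1 / 0.216000 = 4.630 → round up → 5

RD = 0.216; NNH = 5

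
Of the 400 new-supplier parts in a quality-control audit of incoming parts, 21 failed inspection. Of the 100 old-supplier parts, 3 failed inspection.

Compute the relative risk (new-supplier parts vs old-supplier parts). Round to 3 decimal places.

risk, new-supplier parts = 21/400 = 0.05250
risk, old-supplier parts = 3/100 = 0.03000
RR = 0.05250 / 0.03000 = 1.750

RR: 1.750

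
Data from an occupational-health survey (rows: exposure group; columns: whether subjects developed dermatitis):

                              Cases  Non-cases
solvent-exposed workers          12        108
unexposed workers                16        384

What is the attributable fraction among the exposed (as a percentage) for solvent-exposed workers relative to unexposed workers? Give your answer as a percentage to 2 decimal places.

risk, solvent-exposed workers = 12/120 = 0.10000
risk, unexposed workers = 16/400 = 0.04000
AR% = (0.10000 − 0.04000) / 0.10000 = 0.6000 → 60.00%

60.00%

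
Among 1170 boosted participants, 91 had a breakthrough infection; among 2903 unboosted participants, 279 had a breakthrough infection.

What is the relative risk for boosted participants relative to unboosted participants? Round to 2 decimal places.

risk, boosted participants = 91/1170 = 0.0778
risk, unboosted participants = 279/2903 = 0.0961
RR = 0.0778 / 0.0961 = 0.81

0.81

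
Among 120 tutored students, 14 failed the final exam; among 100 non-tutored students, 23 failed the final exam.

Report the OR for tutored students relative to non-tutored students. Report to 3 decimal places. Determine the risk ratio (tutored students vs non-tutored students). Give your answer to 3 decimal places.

OR = (14 × 77) / (106 × 23) = 1078/2438 ≈ 0.442
risk, tutored students = 14/120 = 0.1167
risk, non-tutored students = 23/100 = 0.2300
RR = 0.1167 / 0.2300 = 0.507

OR = 0.442; RR = 0.507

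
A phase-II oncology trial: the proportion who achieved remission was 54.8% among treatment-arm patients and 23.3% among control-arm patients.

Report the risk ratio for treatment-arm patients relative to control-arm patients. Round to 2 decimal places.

RR = 0.5480 / 0.2330 = 2.35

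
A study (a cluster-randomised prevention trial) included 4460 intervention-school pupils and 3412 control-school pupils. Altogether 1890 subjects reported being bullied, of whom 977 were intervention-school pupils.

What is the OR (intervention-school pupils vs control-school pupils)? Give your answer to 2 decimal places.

intervention-school pupils without the outcome: 4460 − 977 = 3483
control-school pupils with the outcome: 1890 − 977 = 913
control-school pupils without the outcome: 3412 − 913 = 2499
OR = (977 × 2499) / (3483 × 913) = 2441523/3179979 ≈ 0.77

OR: 0.77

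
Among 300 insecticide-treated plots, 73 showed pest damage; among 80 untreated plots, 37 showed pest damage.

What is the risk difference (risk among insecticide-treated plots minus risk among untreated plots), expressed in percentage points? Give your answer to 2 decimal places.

risk, insecticide-treated plots = 73/300 = 0.2433
risk, untreated plots = 37/80 = 0.4625
risk difference = 0.2433 − 0.4625 = -0.2192 → -21.92 percentage points

RD: -21.92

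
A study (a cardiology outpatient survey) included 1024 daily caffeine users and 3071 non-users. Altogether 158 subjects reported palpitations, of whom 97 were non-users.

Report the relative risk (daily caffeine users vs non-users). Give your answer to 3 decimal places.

RR: 1.886

daily caffeine users with the outcome: 158 − 97 = 61
daily caffeine users without the outcome: 1024 − 61 = 963
non-users without the outcome: 3071 − 97 = 2974
risk, daily caffeine users = 61/1024 = 0.05957
risk, non-users = 97/3071 = 0.03159
RR = 0.05957 / 0.03159 = 1.886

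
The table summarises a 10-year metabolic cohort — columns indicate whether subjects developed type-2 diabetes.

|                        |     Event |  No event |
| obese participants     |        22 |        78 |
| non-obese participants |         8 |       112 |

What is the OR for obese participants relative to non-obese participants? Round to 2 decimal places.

OR = (22 × 112) / (78 × 8) = 2464/624 ≈ 3.95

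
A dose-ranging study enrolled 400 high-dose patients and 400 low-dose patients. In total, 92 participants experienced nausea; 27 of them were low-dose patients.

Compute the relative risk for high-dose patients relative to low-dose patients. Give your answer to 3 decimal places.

RR: 2.407

high-dose patients with the outcome: 92 − 27 = 65
high-dose patients without the outcome: 400 − 65 = 335
low-dose patients without the outcome: 400 − 27 = 373
risk, high-dose patients = 65/400 = 0.1625
risk, low-dose patients = 27/400 = 0.0675
RR = 0.1625 / 0.0675 = 2.407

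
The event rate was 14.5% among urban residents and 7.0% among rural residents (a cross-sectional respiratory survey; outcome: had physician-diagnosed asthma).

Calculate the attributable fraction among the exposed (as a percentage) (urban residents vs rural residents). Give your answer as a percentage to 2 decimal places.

AR% = (0.1450 − 0.0700) / 0.1450 = 0.5172 → 51.72%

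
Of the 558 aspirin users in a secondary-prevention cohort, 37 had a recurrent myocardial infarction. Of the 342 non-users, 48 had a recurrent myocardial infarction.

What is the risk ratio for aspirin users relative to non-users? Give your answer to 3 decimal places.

risk, aspirin users = 37/558 = 0.0663
risk, non-users = 48/342 = 0.1404
RR = 0.0663 / 0.1404 = 0.472

0.472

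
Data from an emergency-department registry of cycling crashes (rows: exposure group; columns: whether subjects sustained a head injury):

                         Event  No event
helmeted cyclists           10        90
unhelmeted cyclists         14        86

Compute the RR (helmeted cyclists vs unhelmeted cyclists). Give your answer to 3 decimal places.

RR = 0.714

risk, helmeted cyclists = 10/100 = 0.1000
risk, unhelmeted cyclists = 14/100 = 0.1400
RR = 0.1000 / 0.1400 = 0.714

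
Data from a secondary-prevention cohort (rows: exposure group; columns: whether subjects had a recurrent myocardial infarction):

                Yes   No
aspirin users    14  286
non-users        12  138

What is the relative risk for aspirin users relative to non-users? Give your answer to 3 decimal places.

RR: 0.583

risk, aspirin users = 14/300 = 0.04667
risk, non-users = 12/150 = 0.08000
RR = 0.04667 / 0.08000 = 0.583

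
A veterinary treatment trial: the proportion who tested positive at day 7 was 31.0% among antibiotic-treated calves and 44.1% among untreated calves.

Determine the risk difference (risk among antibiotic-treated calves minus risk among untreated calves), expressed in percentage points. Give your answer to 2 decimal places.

risk difference = 0.3100 − 0.4410 = -0.1310 → -13.10 percentage points

RD ≈ -13.10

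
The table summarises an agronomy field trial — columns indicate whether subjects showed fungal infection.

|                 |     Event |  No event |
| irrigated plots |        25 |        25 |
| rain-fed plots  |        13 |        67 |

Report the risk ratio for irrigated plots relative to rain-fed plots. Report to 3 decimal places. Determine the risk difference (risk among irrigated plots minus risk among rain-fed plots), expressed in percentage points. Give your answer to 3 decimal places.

risk, irrigated plots = 25/50 = 0.5000
risk, rain-fed plots = 13/80 = 0.1625
RR = 0.5000 / 0.1625 = 3.077
risk difference = 0.5000 − 0.1625 = 0.3375 → 33.750 percentage points

RR = 3.077; RD = 33.750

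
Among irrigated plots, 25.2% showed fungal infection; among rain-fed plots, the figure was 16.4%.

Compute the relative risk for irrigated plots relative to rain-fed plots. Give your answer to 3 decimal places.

RR = 0.2520 / 0.1640 = 1.537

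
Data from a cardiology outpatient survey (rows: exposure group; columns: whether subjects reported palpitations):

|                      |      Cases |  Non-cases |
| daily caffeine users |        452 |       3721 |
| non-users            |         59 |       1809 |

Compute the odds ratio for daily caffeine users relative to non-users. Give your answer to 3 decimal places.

OR = (452 × 1809) / (3721 × 59) = 817668/219539 ≈ 3.724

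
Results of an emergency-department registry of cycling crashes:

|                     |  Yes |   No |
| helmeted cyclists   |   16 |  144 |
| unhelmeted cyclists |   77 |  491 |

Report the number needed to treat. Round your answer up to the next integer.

NNT = 29

risk, helmeted cyclists = 16/160 = 0.100000
risk, unhelmeted cyclists = 77/568 = 0.135563
absolute risk difference = 0.035563
1 / 0.035563 = 28.119 → round up → 29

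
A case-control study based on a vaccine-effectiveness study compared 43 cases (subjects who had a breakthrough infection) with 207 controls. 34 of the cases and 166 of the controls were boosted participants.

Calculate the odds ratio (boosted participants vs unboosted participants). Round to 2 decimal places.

odds, boosted participants = 34/166 = 0.2048
odds, unboosted participants = 9/41 = 0.2195
OR = 0.2048 / 0.2195 = 0.93

OR ≈ 0.93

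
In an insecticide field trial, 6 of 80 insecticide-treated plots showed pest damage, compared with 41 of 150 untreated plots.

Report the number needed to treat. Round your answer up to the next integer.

risk, insecticide-treated plots = 6/80 = 0.075000
risk, untreated plots = 41/150 = 0.273333
absolute risk difference = 0.198333
1 / 0.198333 = 5.042 → round up → 6

6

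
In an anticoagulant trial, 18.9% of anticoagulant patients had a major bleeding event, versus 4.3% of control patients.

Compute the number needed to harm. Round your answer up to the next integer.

absolute risk difference = 0.146000
1 / 0.146000 = 6.849 → round up → 7

NNH ≈ 7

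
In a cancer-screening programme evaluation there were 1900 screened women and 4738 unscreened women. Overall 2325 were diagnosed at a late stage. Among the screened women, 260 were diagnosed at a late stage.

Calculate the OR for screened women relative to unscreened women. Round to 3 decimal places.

OR ≈ 0.205

screened women without the outcome: 1900 − 260 = 1640
unscreened women with the outcome: 2325 − 260 = 2065
unscreened women without the outcome: 4738 − 2065 = 2673
odds, screened women = 260/1640 = 0.1585
odds, unscreened women = 2065/2673 = 0.7725
OR = 0.1585 / 0.7725 = 0.205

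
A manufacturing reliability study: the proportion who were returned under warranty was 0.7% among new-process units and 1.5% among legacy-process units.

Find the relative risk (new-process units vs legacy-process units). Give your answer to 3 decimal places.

RR = 0.00700 / 0.01500 = 0.467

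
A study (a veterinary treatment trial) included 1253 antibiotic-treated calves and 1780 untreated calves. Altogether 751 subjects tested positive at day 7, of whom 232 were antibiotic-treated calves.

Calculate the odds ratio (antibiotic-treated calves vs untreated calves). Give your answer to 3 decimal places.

OR: 0.552

antibiotic-treated calves without the outcome: 1253 − 232 = 1021
untreated calves with the outcome: 751 − 232 = 519
untreated calves without the outcome: 1780 − 519 = 1261
OR = (232 × 1261) / (1021 × 519) = 292552/529899 ≈ 0.552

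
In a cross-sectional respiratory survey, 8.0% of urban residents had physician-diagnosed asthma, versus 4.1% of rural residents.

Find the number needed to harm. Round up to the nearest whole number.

absolute risk difference = 0.039000
1 / 0.039000 = 25.641 → round up → 26

NNH ≈ 26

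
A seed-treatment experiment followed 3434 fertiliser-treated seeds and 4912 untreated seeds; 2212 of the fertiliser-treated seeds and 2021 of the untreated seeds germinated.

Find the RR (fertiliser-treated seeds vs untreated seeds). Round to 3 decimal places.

RR = 1.566

risk, fertiliser-treated seeds = 2212/3434 = 0.6441
risk, untreated seeds = 2021/4912 = 0.4114
RR = 0.6441 / 0.4114 = 1.566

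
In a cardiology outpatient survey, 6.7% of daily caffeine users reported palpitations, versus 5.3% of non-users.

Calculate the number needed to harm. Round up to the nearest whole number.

absolute risk difference = 0.014000
1 / 0.014000 = 71.429 → round up → 72

NNH ≈ 72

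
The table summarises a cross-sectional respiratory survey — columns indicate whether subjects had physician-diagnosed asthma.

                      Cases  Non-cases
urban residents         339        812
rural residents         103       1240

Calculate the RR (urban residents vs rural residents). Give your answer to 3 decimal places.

RR: 3.840

risk, urban residents = 339/1151 = 0.2945
risk, rural residents = 103/1343 = 0.0767
RR = 0.2945 / 0.0767 = 3.840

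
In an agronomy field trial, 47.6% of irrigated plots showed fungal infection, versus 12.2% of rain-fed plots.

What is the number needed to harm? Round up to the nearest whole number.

absolute risk difference = 0.354000
1 / 0.354000 = 2.825 → round up → 3

NNH = 3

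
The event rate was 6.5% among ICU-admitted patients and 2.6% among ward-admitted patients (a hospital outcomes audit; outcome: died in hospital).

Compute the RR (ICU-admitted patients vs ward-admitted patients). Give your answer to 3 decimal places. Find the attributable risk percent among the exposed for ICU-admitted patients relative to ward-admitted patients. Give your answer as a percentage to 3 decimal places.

RR = 0.06500 / 0.02600 = 2.500
AR% = (0.06500 − 0.02600) / 0.06500 = 0.6000 → 60.000%

RR = 2.500; AR% = 60.000%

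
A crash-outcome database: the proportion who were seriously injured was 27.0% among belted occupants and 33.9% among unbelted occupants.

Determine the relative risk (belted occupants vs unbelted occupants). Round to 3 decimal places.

RR = 0.2700 / 0.3390 = 0.796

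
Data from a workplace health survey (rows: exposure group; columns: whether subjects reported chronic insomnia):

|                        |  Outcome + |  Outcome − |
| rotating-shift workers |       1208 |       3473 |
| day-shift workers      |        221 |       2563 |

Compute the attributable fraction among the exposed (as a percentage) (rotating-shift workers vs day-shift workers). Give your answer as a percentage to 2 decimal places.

AR% = 69.24%

risk, rotating-shift workers = 1208/4681 = 0.2581
risk, day-shift workers = 221/2784 = 0.0794
AR% = (0.2581 − 0.0794) / 0.2581 = 0.6924 → 69.24%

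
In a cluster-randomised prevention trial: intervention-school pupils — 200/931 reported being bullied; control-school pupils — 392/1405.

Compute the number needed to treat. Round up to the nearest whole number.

risk, intervention-school pupils = 200/931 = 0.214823
risk, control-school pupils = 392/1405 = 0.279004
absolute risk difference = 0.064181
1 / 0.064181 = 15.581 → round up → 16

16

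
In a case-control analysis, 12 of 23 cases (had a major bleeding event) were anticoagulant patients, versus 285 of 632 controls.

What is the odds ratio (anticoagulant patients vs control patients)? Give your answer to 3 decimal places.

OR = (12 × 347) / (285 × 11) = 4164/3135 ≈ 1.328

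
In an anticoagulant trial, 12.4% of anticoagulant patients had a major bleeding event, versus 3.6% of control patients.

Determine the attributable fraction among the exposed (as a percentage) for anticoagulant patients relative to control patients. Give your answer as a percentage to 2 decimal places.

AR% = (0.12400 − 0.03600) / 0.12400 = 0.7097 → 70.97%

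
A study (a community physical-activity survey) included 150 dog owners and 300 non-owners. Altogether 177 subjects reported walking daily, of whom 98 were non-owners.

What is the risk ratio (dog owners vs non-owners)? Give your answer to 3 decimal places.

RR ≈ 1.612

dog owners with the outcome: 177 − 98 = 79
dog owners without the outcome: 150 − 79 = 71
non-owners without the outcome: 300 − 98 = 202
risk, dog owners = 79/150 = 0.5267
risk, non-owners = 98/300 = 0.3267
RR = 0.5267 / 0.3267 = 1.612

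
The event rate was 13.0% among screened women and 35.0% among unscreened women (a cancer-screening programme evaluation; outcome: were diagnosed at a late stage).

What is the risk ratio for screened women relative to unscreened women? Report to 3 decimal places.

RR = 0.1300 / 0.3500 = 0.371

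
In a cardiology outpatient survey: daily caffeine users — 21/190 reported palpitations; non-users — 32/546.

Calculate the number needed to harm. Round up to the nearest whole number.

risk, daily caffeine users = 21/190 = 0.110526
risk, non-users = 32/546 = 0.058608
absolute risk difference = 0.051918
1 / 0.051918 = 19.261 → round up → 20

NNH ≈ 20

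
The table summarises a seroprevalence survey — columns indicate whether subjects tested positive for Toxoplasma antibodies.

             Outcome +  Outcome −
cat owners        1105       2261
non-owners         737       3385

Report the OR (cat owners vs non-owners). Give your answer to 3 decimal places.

OR = (1105 × 3385) / (2261 × 737) = 3740425/1666357 ≈ 2.245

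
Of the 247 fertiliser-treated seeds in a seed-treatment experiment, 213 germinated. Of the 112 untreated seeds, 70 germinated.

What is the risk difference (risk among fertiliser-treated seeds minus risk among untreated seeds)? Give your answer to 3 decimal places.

0.237

risk, fertiliser-treated seeds = 213/247 = 0.8623
risk, untreated seeds = 70/112 = 0.6250
risk difference = 0.8623 − 0.6250 = 0.237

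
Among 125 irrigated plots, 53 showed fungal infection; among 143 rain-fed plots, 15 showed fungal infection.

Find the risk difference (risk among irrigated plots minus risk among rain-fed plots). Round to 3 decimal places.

risk, irrigated plots = 53/125 = 0.4240
risk, rain-fed plots = 15/143 = 0.1049
risk difference = 0.4240 − 0.1049 = 0.319

RD = 0.319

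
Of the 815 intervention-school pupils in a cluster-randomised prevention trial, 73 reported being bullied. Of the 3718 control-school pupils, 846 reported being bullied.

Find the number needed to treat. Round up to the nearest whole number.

risk, intervention-school pupils = 73/815 = 0.089571
risk, control-school pupils = 846/3718 = 0.227542
absolute risk difference = 0.137971
1 / 0.137971 = 7.248 → round up → 8

8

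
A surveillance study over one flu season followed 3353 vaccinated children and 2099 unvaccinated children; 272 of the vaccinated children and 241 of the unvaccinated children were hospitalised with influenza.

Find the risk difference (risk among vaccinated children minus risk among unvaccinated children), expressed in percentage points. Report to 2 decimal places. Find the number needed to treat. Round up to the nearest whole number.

RD = -3.37; NNT = 30

risk, vaccinated children = 272/3353 = 0.0811
risk, unvaccinated children = 241/2099 = 0.1148
risk difference = 0.0811 − 0.1148 = -0.0337 → -3.37 percentage points
absolute risk difference = 0.033695
1 / 0.033695 = 29.678 → round up → 30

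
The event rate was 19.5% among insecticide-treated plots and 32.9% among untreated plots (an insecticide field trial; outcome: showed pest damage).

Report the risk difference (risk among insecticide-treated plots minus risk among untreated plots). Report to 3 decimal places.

risk difference = 0.1950 − 0.3290 = -0.134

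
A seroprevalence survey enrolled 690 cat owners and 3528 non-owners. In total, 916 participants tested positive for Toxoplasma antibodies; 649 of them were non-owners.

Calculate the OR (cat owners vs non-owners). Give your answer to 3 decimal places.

2.800

cat owners with the outcome: 916 − 649 = 267
cat owners without the outcome: 690 − 267 = 423
non-owners without the outcome: 3528 − 649 = 2879
odds, cat owners = 267/423 = 0.6312
odds, non-owners = 649/2879 = 0.2254
OR = 0.6312 / 0.2254 = 2.800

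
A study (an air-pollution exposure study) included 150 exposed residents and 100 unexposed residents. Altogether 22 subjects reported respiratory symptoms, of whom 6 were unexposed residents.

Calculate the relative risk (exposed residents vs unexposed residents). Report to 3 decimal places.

exposed residents with the outcome: 22 − 6 = 16
exposed residents without the outcome: 150 − 16 = 134
unexposed residents without the outcome: 100 − 6 = 94
risk, exposed residents = 16/150 = 0.1067
risk, unexposed residents = 6/100 = 0.0600
RR = 0.1067 / 0.0600 = 1.778

1.778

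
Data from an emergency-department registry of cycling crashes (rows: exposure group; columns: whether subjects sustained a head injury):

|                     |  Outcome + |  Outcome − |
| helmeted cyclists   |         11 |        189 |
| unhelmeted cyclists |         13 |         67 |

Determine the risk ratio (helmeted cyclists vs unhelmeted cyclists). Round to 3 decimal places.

risk, helmeted cyclists = 11/200 = 0.0550
risk, unhelmeted cyclists = 13/80 = 0.1625
RR = 0.0550 / 0.1625 = 0.338

RR: 0.338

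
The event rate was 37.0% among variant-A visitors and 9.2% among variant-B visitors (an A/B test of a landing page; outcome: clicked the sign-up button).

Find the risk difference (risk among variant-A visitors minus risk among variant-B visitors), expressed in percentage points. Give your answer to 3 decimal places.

risk difference = 0.3700 − 0.0920 = 0.2780 → 27.800 percentage points

27.800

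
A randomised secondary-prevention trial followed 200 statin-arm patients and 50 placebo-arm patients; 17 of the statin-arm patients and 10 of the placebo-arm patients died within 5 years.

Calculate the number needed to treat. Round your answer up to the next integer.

risk, statin-arm patients = 17/200 = 0.085000
risk, placebo-arm patients = 10/50 = 0.200000
absolute risk difference = 0.115000
1 / 0.115000 = 8.696 → round up → 9

NNT: 9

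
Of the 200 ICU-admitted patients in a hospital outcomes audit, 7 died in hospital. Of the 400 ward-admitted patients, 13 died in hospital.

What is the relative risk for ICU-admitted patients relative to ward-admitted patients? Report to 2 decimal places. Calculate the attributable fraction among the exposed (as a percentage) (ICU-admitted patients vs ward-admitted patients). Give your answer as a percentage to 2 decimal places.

RR = 1.08; AR% = 7.14%

risk, ICU-admitted patients = 7/200 = 0.03500
risk, ward-admitted patients = 13/400 = 0.03250
RR = 0.03500 / 0.03250 = 1.08
AR% = (0.03500 − 0.03250) / 0.03500 = 0.0714 → 7.14%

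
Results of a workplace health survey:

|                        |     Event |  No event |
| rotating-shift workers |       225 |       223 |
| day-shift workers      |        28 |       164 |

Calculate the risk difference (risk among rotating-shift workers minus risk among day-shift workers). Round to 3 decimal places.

RD: 0.356

risk, rotating-shift workers = 225/448 = 0.5022
risk, day-shift workers = 28/192 = 0.1458
risk difference = 0.5022 − 0.1458 = 0.356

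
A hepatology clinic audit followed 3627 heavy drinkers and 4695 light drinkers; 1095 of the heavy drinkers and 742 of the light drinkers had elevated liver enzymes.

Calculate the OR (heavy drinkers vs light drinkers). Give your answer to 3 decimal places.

OR = (1095 × 3953) / (2532 × 742) = 4328535/1878744 ≈ 2.304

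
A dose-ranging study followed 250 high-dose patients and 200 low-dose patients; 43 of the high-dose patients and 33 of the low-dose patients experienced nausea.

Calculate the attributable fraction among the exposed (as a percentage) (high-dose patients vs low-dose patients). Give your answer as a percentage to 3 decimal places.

AR% = 4.070%

risk, high-dose patients = 43/250 = 0.1720
risk, low-dose patients = 33/200 = 0.1650
AR% = (0.1720 − 0.1650) / 0.1720 = 0.0407 → 4.070%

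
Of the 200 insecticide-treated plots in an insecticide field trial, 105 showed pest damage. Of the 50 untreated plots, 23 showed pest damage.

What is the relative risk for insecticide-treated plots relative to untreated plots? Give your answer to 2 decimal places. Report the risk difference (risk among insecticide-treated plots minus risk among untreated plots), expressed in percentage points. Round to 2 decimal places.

RR = 1.14; RD = 6.50

risk, insecticide-treated plots = 105/200 = 0.5250
risk, untreated plots = 23/50 = 0.4600
RR = 0.5250 / 0.4600 = 1.14
risk difference = 0.5250 − 0.4600 = 0.0650 → 6.50 percentage points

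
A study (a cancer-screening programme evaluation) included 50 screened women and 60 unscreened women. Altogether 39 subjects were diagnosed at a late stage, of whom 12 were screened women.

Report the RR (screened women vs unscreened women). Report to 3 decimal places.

RR: 0.533

screened women without the outcome: 50 − 12 = 38
unscreened women with the outcome: 39 − 12 = 27
unscreened women without the outcome: 60 − 27 = 33
risk, screened women = 12/50 = 0.2400
risk, unscreened women = 27/60 = 0.4500
RR = 0.2400 / 0.4500 = 0.533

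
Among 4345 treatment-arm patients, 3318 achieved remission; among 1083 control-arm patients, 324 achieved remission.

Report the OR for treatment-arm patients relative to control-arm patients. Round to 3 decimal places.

7.568

odds, treatment-arm patients = 3318/1027 = 3.2308
odds, control-arm patients = 324/759 = 0.4269
OR = 3.2308 / 0.4269 = 7.568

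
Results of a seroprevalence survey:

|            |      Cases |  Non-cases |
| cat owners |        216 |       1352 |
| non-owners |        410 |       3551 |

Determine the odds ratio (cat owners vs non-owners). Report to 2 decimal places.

odds, cat owners = 216/1352 = 0.1598
odds, non-owners = 410/3551 = 0.1155
OR = 0.1598 / 0.1155 = 1.38

OR = 1.38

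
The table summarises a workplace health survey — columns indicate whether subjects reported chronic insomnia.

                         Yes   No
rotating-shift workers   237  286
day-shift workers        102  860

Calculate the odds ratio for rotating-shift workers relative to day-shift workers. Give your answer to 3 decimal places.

OR = (237 × 860) / (286 × 102) = 203820/29172 ≈ 6.987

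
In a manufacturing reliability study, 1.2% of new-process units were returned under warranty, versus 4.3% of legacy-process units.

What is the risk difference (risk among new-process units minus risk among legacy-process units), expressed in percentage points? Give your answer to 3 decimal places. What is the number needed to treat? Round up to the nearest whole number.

RD = -3.100; NNT = 33

risk difference = 0.01200 − 0.04300 = -0.03100 → -3.100 percentage points
absolute risk difference = 0.031000
1 / 0.031000 = 32.258 → round up → 33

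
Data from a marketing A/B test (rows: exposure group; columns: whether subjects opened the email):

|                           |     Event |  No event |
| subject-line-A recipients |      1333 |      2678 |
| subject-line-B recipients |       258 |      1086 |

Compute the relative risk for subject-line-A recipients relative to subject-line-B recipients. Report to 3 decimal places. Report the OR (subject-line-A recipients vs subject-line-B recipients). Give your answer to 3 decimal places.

risk, subject-line-A recipients = 1333/4011 = 0.3323
risk, subject-line-B recipients = 258/1344 = 0.1920
RR = 0.3323 / 0.1920 = 1.731
OR = (1333 × 1086) / (2678 × 258) = 1447638/690924 ≈ 2.095

RR = 1.731; OR = 2.095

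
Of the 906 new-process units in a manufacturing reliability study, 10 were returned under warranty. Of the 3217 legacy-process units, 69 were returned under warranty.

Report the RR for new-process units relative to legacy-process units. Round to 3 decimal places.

risk, new-process units = 10/906 = 0.01104
risk, legacy-process units = 69/3217 = 0.02145
RR = 0.01104 / 0.02145 = 0.515

RR = 0.515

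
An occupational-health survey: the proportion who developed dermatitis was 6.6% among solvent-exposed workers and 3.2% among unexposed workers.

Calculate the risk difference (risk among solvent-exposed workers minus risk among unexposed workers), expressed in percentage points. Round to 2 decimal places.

RD = 3.40

risk difference = 0.06600 − 0.03200 = 0.03400 → 3.40 percentage points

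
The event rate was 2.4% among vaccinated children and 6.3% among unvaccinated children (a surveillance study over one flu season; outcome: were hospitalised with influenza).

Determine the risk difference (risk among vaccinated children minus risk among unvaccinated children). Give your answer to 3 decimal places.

risk difference = 0.02400 − 0.06300 = -0.039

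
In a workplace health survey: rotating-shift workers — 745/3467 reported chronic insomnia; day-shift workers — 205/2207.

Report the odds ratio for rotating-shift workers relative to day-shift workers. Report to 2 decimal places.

OR = (745 × 2002) / (2722 × 205) = 1491490/558010 ≈ 2.67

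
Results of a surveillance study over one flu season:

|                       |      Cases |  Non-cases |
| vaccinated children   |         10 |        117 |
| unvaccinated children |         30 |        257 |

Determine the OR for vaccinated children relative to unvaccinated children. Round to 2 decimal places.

odds, vaccinated children = 10/117 = 0.0855
odds, unvaccinated children = 30/257 = 0.1167
OR = 0.0855 / 0.1167 = 0.73

OR ≈ 0.73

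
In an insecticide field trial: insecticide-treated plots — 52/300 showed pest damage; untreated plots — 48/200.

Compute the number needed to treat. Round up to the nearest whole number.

15

risk, insecticide-treated plots = 52/300 = 0.173333
risk, untreated plots = 48/200 = 0.240000
absolute risk difference = 0.066667
1 / 0.066667 = 15.000 → round up → 15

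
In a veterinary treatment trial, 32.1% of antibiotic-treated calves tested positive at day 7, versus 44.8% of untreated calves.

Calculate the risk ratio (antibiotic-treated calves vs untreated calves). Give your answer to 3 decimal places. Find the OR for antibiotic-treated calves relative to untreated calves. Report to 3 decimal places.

RR = 0.717; OR = 0.583

RR = 0.3210 / 0.4480 = 0.717
odds, antibiotic-treated calves = 0.3210/0.6790 = 0.4728
odds, untreated calves = 0.4480/0.5520 = 0.8116
OR = 0.4728 / 0.8116 = 0.583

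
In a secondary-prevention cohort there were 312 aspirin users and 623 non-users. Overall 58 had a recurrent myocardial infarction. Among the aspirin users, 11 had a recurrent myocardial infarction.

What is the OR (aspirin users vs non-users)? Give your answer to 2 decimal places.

aspirin users without the outcome: 312 − 11 = 301
non-users with the outcome: 58 − 11 = 47
non-users without the outcome: 623 − 47 = 576
OR = (11 × 576) / (301 × 47) = 6336/14147 ≈ 0.45

0.45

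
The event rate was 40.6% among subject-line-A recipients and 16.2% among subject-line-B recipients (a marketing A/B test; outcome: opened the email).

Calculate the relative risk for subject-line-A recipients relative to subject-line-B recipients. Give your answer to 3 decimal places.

RR = 0.4060 / 0.1620 = 2.506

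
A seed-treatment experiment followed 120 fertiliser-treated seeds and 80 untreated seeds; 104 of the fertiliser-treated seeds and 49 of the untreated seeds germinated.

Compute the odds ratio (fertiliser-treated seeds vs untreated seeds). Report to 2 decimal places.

odds, fertiliser-treated seeds = 104/16 = 6.5000
odds, untreated seeds = 49/31 = 1.5806
OR = 6.5000 / 1.5806 = 4.11

OR: 4.11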